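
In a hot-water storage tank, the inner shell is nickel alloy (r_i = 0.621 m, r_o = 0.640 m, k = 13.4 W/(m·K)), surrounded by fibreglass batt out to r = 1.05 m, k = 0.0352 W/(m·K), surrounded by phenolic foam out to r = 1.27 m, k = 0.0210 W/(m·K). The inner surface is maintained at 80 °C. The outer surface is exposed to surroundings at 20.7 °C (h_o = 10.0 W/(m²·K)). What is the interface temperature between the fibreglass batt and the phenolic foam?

Resistance network (inner→outer):
  R_nickel alloy = (1/0.621 − 1/0.640)/(4πk) = 0.04781/(4π·13.4) = 2.839×10^-4 K/W
  R_fibreglass batt = (1/0.640 − 1/1.05)/(4πk) = 0.6101/(4π·0.0352) = 1.379 K/W
  R_phenolic foam = (1/1.05 − 1/1.27)/(4πk) = 0.1650/(4π·0.0210) = 0.6252 K/W
  R_conv,out = 1/(4πr²h) = 1/(4π·1.27²·10.0) = 0.004934 K/W
ΣR = 2.839×10^-4 + 1.379 + 0.6252 + 0.004934 = 2.009 K/W
Q = ΔT/ΣR = (80 °C − 20.7 °C)/2.009 = 29.52 W
From the inner boundary to the fibreglass batt/phenolic foam interface, ΣR_partial = 1.379 K/W.
T_interface = T_in − Q·ΣR_partial = 80 °C − (29.52)(1.379) = 39.3 °C

T = 39.3 °C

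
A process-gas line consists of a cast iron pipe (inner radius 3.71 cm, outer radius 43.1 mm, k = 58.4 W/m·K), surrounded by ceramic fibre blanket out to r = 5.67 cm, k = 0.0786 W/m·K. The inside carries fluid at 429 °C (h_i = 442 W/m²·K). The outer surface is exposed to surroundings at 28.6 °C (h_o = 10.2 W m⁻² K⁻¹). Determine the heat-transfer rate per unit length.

Series thermal resistances, inner to outer:
  R'_conv,in = 1/(2πr h) = 1/(2π·0.0371·442) = 0.009706 m·K/W
  R'_cast iron = ln(0.0431/0.0371)/(2πk) = 0.1499/(2π·58.4) = 4.085×10^-4 m·K/W
  R'_ceramic fibre blanket = ln(0.0567/0.0431)/(2πk) = 0.2743/(2π·0.0786) = 0.5553 m·K/W
  R'_conv,out = 1/(2πr h) = 1/(2π·0.0567·10.2) = 0.2752 m·K/W
ΣR = 0.009706 + 4.085×10^-4 + 0.5553 + 0.2752 = 0.8406 m·K/W
Q' = ΔT/ΣR = (429 °C − 28.6 °C)/0.8406 = 476 W/m

Q' = 476 W/m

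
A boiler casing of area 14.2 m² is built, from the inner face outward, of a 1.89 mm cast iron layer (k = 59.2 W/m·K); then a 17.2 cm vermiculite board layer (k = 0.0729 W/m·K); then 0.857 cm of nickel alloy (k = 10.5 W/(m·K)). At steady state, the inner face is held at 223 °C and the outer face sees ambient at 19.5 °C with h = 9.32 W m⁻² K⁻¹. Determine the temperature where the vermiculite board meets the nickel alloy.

Resistance network (inner→outer):
  R_cast iron = L/(kA) = 0.00189/(59.2·14.2) = 2.248×10^-6 K/W
  R_vermiculite board = L/(kA) = 0.172/(0.0729·14.2) = 0.1662 K/W
  R_nickel alloy = L/(kA) = 0.00857/(10.5·14.2) = 5.748×10^-5 K/W
  R_conv,out = 1/(hA) = 1/(9.32·14.2) = 0.007556 K/W
ΣR = 2.248×10^-6 + 0.1662 + 5.748×10^-5 + 0.007556 = 0.1738 K/W
Q = ΔT/ΣR = (223 °C − 19.5 °C)/0.1738 = 1171 W
From the inner boundary to the vermiculite board/nickel alloy interface, ΣR_partial = 0.1662 K/W.
T_interface = T_in − Q·ΣR_partial = 223 °C − (1171)(0.1662) = 28.4 °C

T = 28.4 °C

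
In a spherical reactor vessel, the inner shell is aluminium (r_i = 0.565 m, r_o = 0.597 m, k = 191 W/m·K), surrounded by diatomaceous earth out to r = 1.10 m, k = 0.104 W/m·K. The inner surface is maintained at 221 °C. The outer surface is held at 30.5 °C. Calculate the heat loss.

Q = 325 W

Resistance network (inner→outer):
  R_aluminium = (1/0.565 − 1/0.597)/(4πk) = 0.09487/(4π·191) = 3.953×10^-5 K/W
  R_diatomaceous earth = (1/0.597 − 1/1.10)/(4πk) = 0.7660/(4π·0.104) = 0.5861 K/W
ΣR = 3.953×10^-5 + 0.5861 = 0.5861 K/W
Q = ΔT/ΣR = (221 °C − 30.5 °C)/0.5861 = 325 W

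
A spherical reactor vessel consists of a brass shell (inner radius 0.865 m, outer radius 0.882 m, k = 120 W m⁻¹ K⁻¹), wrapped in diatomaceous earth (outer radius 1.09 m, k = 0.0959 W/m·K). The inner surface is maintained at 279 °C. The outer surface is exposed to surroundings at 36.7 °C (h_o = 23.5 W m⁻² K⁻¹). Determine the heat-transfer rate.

Treat each layer as a resistance in series:
  R_brass = (1/0.865 − 1/0.882)/(4πk) = 0.02228/(4π·120) = 1.478×10^-5 K/W
  R_diatomaceous earth = (1/0.882 − 1/1.09)/(4πk) = 0.2164/(4π·0.0959) = 0.1795 K/W
  R_conv,out = 1/(4πr²h) = 1/(4π·1.09²·23.5) = 0.002850 K/W
ΣR = 1.478×10^-5 + 0.1795 + 0.002850 = 0.1824 K/W
Q = ΔT/ΣR = (279 °C − 36.7 °C)/0.1824 = 1330 W

Q = 1330 W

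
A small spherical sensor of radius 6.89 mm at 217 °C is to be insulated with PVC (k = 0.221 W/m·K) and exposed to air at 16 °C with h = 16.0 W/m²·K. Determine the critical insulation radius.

r_cr = 2.76 cm

For a sphere, r_cr = 2k_ins/h = 2·0.221/16.0 = 0.0276 m = 2.76 cm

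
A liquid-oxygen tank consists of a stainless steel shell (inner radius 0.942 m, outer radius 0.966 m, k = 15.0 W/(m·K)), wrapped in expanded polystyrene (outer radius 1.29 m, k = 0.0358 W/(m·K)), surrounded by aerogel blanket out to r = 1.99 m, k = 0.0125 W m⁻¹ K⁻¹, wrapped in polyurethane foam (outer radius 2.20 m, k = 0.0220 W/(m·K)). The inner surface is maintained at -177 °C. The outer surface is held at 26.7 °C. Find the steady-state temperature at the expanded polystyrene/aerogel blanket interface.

T = -130 °C

Treat each layer as a resistance in series:
  R_stainless steel = (1/0.942 − 1/0.966)/(4πk) = 0.02637/(4π·15.0) = 1.399×10^-4 K/W
  R_expanded polystyrene = (1/0.966 − 1/1.29)/(4πk) = 0.2600/(4π·0.0358) = 0.5779 K/W
  R_aerogel blanket = (1/1.29 − 1/1.99)/(4πk) = 0.2727/(4π·0.0125) = 1.736 K/W
  R_polyurethane foam = (1/1.99 − 1/2.20)/(4πk) = 0.04797/(4π·0.0220) = 0.1735 K/W
ΣR = 1.399×10^-4 + 0.5779 + 1.736 + 0.1735 = 2.488 K/W
Q = ΔT/ΣR = (-177 °C − 26.7 °C)/2.488 = -81.87 W
From the inner boundary to the expanded polystyrene/aerogel blanket interface, ΣR_partial = 0.5780 K/W.
T_interface = T_in − Q·ΣR_partial = -177 °C − (-81.87)(0.5780) = -130 °C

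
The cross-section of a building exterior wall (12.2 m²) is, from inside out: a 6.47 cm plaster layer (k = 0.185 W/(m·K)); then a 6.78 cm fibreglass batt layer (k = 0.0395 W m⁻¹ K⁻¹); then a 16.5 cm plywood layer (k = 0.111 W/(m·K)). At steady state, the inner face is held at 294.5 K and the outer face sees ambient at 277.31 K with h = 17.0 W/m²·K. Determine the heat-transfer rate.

Q = 58.1 W

Resistance network (inner→outer):
  R_plaster = L/(kA) = 0.0647/(0.185·12.2) = 0.02867 K/W
  R_fibreglass batt = L/(kA) = 0.0678/(0.0395·12.2) = 0.1407 K/W
  R_plywood = L/(kA) = 0.165/(0.111·12.2) = 0.1218 K/W
  R_conv,out = 1/(hA) = 1/(17.0·12.2) = 0.004822 K/W
ΣR = 0.02867 + 0.1407 + 0.1218 + 0.004822 = 0.2960 K/W
Q = ΔT/ΣR = (294.5 K − 277.31 K)/0.2960 = 58.1 W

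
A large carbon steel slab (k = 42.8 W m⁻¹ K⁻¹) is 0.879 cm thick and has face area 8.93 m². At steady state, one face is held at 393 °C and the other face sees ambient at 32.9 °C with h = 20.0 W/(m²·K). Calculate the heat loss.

Q = 64.1 kW

Series thermal resistances, inner to outer:
  R_carbon steel = L/(kA) = 0.00879/(42.8·8.93) = 2.300×10^-5 K/W
  R_conv,out = 1/(hA) = 1/(20.0·8.93) = 0.005599 K/W
ΣR = 2.300×10^-5 + 0.005599 = 0.005622 K/W
Q = ΔT/ΣR = (393 °C − 32.9 °C)/0.005622 = 64100 W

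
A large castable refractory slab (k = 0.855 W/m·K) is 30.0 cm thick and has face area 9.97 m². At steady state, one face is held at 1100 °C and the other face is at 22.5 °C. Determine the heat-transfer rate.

Q = 30.6 kW

Q = kA·ΔT/L = 0.855 × 9.97 × |1100 °C − 22.5 °C| / 0.300 = 30600 W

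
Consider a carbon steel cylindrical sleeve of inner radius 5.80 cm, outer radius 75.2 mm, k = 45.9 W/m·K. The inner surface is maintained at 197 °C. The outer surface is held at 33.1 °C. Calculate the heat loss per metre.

Q' = 2πk·ΔT/ln(r₂/r₁) = 2π × 45.9 × 163.9 / ln(0.0752/0.0580) = 1.82×10^5 W/m

Q' = 182 kW/m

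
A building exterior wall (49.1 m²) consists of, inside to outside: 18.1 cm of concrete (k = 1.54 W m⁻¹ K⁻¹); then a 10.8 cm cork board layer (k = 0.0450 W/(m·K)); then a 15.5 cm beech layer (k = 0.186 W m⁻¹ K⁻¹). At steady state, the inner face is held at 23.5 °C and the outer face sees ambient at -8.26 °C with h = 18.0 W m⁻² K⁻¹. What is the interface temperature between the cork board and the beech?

Treat each layer as a resistance in series:
  R_concrete = L/(kA) = 0.181/(1.54·49.1) = 0.002394 K/W
  R_cork board = L/(kA) = 0.108/(0.0450·49.1) = 0.04888 K/W
  R_beech = L/(kA) = 0.155/(0.186·49.1) = 0.01697 K/W
  R_conv,out = 1/(hA) = 1/(18.0·49.1) = 0.001131 K/W
ΣR = 0.002394 + 0.04888 + 0.01697 + 0.001131 = 0.06937 K/W
Q = ΔT/ΣR = (23.5 °C − -8.26 °C)/0.06937 = 457.8 W
From the inner boundary to the cork board/beech interface, ΣR_partial = 0.05127 K/W.
T_interface = T_in − Q·ΣR_partial = 23.5 °C − (457.8)(0.05127) = 0.03 °C

T = 0.03 °C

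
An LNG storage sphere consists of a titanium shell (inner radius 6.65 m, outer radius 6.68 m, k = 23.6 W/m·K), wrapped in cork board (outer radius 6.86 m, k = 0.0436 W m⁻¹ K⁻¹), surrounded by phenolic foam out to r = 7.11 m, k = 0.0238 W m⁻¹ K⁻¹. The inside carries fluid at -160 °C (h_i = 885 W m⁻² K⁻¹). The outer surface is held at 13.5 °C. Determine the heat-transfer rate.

Q = 7.14 kW

Resistance network (inner→outer):
  R_conv,in = 1/(4πr²h) = 1/(4π·6.65²·885) = 2.033×10^-6 K/W
  R_titanium = (1/6.65 − 1/6.68)/(4πk) = 6.753×10^-4/(4π·23.6) = 2.277×10^-6 K/W
  R_cork board = (1/6.68 − 1/6.86)/(4πk) = 0.003928/(4π·0.0436) = 0.007169 K/W
  R_phenolic foam = (1/6.86 − 1/7.11)/(4πk) = 0.005126/(4π·0.0238) = 0.01714 K/W
ΣR = 2.033×10^-6 + 2.277×10^-6 + 0.007169 + 0.01714 = 0.02431 K/W
Q = ΔT/ΣR = (-160 °C − 13.5 °C)/0.02431 = -7140 W
(Negative Q ⇒ heat flows inward; heat gain = 7140 W.)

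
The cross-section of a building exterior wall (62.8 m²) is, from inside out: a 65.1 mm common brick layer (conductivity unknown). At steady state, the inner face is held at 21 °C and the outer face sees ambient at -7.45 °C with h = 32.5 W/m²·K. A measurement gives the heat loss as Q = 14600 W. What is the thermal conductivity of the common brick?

ΣR = ΔT/Q = |21 − -7.45|/14600 = 0.001949 K/W
Known resistances:
  R_conv,out = 1/(hA) = 1/(32.5·62.8) = 4.900×10^-4 K/W
R_common brick = ΣR − ΣR_known = 0.001949 − 4.900×10^-4 = 0.001459 K/W
L/(kA) = 0.001459 ⇒ k = 0.0651/(0.001459·62.8) = 0.711 W/m·K

k = 0.711 W/m·K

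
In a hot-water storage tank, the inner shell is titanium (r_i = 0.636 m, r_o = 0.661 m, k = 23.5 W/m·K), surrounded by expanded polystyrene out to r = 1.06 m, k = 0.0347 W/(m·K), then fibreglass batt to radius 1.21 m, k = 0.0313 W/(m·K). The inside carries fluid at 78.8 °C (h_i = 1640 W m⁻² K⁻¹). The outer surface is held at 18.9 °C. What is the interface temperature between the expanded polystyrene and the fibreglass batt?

T = 30.0 °C

Resistance network (inner→outer):
  R_conv,in = 1/(4πr²h) = 1/(4π·0.636²·1640) = 1.200×10^-4 K/W
  R_titanium = (1/0.636 − 1/0.661)/(4πk) = 0.05947/(4π·23.5) = 2.014×10^-4 K/W
  R_expanded polystyrene = (1/0.661 − 1/1.06)/(4πk) = 0.5695/(4π·0.0347) = 1.306 K/W
  R_fibreglass batt = (1/1.06 − 1/1.21)/(4πk) = 0.1169/(4π·0.0313) = 0.2973 K/W
ΣR = 1.200×10^-4 + 2.014×10^-4 + 1.306 + 0.2973 = 1.604 K/W
Q = ΔT/ΣR = (78.8 °C − 18.9 °C)/1.604 = 37.34 W
From the inner boundary to the expanded polystyrene/fibreglass batt interface, ΣR_partial = 1.306 K/W.
T_interface = T_in − Q·ΣR_partial = 78.8 °C − (37.34)(1.306) = 30.0 °C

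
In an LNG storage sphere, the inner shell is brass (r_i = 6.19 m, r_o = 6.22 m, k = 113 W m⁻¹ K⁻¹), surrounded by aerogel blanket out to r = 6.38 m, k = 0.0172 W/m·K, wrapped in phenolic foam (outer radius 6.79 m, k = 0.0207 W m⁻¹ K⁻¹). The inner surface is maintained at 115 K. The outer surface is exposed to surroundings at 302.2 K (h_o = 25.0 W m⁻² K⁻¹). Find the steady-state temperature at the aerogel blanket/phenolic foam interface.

T = 178.4 K

Treat each layer as a resistance in series:
  R_brass = (1/6.19 − 1/6.22)/(4πk) = 7.792×10^-4/(4π·113) = 5.487×10^-7 K/W
  R_aerogel blanket = (1/6.22 − 1/6.38)/(4πk) = 0.004032/(4π·0.0172) = 0.01865 K/W
  R_phenolic foam = (1/6.38 − 1/6.79)/(4πk) = 0.009464/(4π·0.0207) = 0.03638 K/W
  R_conv,out = 1/(4πr²h) = 1/(4π·6.79²·25.0) = 6.904×10^-5 K/W
ΣR = 5.487×10^-7 + 0.01865 + 0.03638 + 6.904×10^-5 = 0.05510 K/W
Q = ΔT/ΣR = (115 K − 302.2 K)/0.05510 = -3397 W
From the inner boundary to the aerogel blanket/phenolic foam interface, ΣR_partial = 0.01865 K/W.
T_interface = T_in − Q·ΣR_partial = 115 K − (-3397)(0.01865) = 178.4 K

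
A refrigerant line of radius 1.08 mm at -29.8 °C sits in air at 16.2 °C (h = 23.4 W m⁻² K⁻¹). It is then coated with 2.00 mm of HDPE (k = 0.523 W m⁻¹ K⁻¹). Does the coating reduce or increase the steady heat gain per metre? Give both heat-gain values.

increases: 7.30 → 18.2 W/m

Critical radius for a cylinder: r_cr = k/h = 0.0224 m = 2.24 cm.
Outer radius after coating: r₂ = 0.00108 + 0.00200 = 0.00308 m.
Since r₁ < r_cr and r₂ ≤ r_cr, the coating moves toward the maximum at r_cr — heat gain rises.
Bare: R = 1/(2πr₁h) = 6.298 m·K/W; Q = 46/6.298 = 7.30 W/m.
Coated: R = R_cond + R_conv = 2.527 m·K/W; Q = 46/2.527 = 18.2 W/m.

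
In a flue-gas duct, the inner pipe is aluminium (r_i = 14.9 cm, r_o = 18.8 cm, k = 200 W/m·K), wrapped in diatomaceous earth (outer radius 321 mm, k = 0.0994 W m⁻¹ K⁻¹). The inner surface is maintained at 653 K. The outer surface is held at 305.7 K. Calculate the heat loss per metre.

Q' = 405 W/m

Treat each layer as a resistance in series:
  R'_aluminium = ln(0.188/0.149)/(2πk) = 0.2325/(2π·200) = 1.850×10^-4 m·K/W
  R'_diatomaceous earth = ln(0.321/0.188)/(2πk) = 0.5350/(2π·0.0994) = 0.8566 m·K/W
ΣR = 1.850×10^-4 + 0.8566 = 0.8568 m·K/W
Q' = ΔT/ΣR = (653 K − 305.7 K)/0.8568 = 405 W/m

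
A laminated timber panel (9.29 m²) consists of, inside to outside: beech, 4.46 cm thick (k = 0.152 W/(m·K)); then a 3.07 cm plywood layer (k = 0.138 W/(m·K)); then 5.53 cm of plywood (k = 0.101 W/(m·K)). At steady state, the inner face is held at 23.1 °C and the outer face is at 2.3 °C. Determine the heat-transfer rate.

Q = 182 W

Resistance network (inner→outer):
  R_beech = L/(kA) = 0.0446/(0.152·9.29) = 0.03158 K/W
  R_plywood = L/(kA) = 0.0307/(0.138·9.29) = 0.02395 K/W
  R_plywood = L/(kA) = 0.0553/(0.101·9.29) = 0.05894 K/W
ΣR = 0.03158 + 0.02395 + 0.05894 = 0.1145 K/W
Q = ΔT/ΣR = (23.1 °C − 2.3 °C)/0.1145 = 182 W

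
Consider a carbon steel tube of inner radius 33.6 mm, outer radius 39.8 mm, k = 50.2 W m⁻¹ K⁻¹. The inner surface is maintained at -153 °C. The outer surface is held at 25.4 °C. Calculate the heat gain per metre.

Q' = 332 kW/m

Q' = 2πk·ΔT/ln(r₂/r₁) = 2π × 50.2 × 178.4 / ln(0.0398/0.0336) = 3.32×10^5 W/m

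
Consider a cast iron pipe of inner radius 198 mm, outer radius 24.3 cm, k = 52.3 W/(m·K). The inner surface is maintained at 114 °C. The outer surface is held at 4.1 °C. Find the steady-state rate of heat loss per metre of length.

Q' = 2πk·ΔT/ln(r₂/r₁) = 2π × 52.3 × 109.9 / ln(0.243/0.198) = 1.76×10^5 W/m

Q' = 1.76×10^5 W/m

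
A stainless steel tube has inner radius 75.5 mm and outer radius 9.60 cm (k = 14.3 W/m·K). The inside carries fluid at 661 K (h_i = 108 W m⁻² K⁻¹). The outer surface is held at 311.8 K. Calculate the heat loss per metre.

Q' = 15.7 kW/m

Series thermal resistances, inner to outer:
  R'_conv,in = 1/(2πr h) = 1/(2π·0.0755·108) = 0.01952 m·K/W
  R'_stainless steel = ln(0.0960/0.0755)/(2πk) = 0.2402/(2π·14.3) = 0.002674 m·K/W
ΣR = 0.01952 + 0.002674 = 0.02219 m·K/W
Q' = ΔT/ΣR = (661 K − 311.8 K)/0.02219 = 15700 W/m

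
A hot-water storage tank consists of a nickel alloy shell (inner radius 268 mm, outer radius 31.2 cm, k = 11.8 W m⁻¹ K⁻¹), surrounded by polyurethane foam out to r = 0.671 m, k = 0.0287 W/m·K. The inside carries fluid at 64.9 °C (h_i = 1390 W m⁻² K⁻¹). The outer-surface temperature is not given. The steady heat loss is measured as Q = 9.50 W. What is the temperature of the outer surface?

Series resistances:
  R_conv,in = 1/(4πr²h) = 1/(4π·0.268²·1390) = 7.971×10^-4 K/W
  R_nickel alloy = (1/0.268 − 1/0.312)/(4πk) = 0.5262/(4π·11.8) = 0.003549 K/W
  R_polyurethane foam = (1/0.312 − 1/0.671)/(4πk) = 1.715/(4π·0.0287) = 4.755 K/W
ΣR = 4.759 K/W
ΔT = Q·ΣR = 9.50 × 4.759 = 45.21 K
Heat flows outward, so T_out = T_in − ΔT = 64.9 − 45.21 = 19.7 °C

T_out = 19.7 °C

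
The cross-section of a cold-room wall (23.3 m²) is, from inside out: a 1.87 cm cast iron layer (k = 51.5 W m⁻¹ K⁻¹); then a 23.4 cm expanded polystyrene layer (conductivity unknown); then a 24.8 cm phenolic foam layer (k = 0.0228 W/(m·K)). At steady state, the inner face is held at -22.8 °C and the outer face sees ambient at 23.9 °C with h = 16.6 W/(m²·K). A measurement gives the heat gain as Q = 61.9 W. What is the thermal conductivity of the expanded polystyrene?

ΣR = ΔT/Q = |-22.8 − 23.9|/61.9 = 0.7544 K/W
Known resistances:
  R_cast iron = L/(kA) = 0.0187/(51.5·23.3) = 1.558×10^-5 K/W
  R_phenolic foam = L/(kA) = 0.248/(0.0228·23.3) = 0.4668 K/W
  R_conv,out = 1/(hA) = 1/(16.6·23.3) = 0.002585 K/W
R_expanded polystyrene = ΣR − ΣR_known = 0.7544 − 0.4694 = 0.2850 K/W
L/(kA) = 0.2850 ⇒ k = 0.234/(0.2850·23.3) = 0.0352 W/m·K

k = 0.0352 W/m·K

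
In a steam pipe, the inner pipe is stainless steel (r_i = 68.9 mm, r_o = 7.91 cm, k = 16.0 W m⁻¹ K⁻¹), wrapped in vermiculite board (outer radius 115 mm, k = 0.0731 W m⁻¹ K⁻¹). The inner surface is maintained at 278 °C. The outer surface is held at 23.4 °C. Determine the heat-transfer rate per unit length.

Treat each layer as a resistance in series:
  R'_stainless steel = ln(0.0791/0.0689)/(2πk) = 0.1381/(2π·16.0) = 0.001373 m·K/W
  R'_vermiculite board = ln(0.115/0.0791)/(2πk) = 0.3742/(2π·0.0731) = 0.8148 m·K/W
ΣR = 0.001373 + 0.8148 = 0.8162 m·K/W
Q' = ΔT/ΣR = (278 °C − 23.4 °C)/0.8162 = 312 W/m

Q' = 312 W/m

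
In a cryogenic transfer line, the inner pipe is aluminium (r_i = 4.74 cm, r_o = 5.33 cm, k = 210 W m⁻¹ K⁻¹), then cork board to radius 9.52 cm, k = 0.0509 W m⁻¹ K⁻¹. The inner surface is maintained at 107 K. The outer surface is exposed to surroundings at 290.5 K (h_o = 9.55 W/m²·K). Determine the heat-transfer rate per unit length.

Q' = 92.3 W/m

Resistance network (inner→outer):
  R'_aluminium = ln(0.0533/0.0474)/(2πk) = 0.1173/(2π·210) = 8.891×10^-5 m·K/W
  R'_cork board = ln(0.0952/0.0533)/(2πk) = 0.5800/(2π·0.0509) = 1.814 m·K/W
  R'_conv,out = 1/(2πr h) = 1/(2π·0.0952·9.55) = 0.1751 m·K/W
ΣR = 8.891×10^-5 + 1.814 + 0.1751 = 1.989 m·K/W
Q' = ΔT/ΣR = (107 K − 290.5 K)/1.989 = -92.3 W/m
(Negative Q' ⇒ heat flows inward; heat gain = 92.3 W/m.)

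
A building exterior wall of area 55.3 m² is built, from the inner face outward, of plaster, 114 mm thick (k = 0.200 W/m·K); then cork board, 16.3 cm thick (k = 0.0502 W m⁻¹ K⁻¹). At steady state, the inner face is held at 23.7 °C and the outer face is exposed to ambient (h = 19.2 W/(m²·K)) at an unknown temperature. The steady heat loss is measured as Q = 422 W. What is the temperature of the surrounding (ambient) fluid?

Series resistances:
  R_plaster = L/(kA) = 0.114/(0.200·55.3) = 0.01031 K/W
  R_cork board = L/(kA) = 0.163/(0.0502·55.3) = 0.05872 K/W
  R_conv,out = 1/(hA) = 1/(19.2·55.3) = 9.418×10^-4 K/W
ΣR = 0.06997 K/W
ΔT = Q·ΣR = 422 × 0.06997 = 29.53 K
Heat flows outward, so T_out = T_in − ΔT = 23.7 − 29.53 = -5.83 °C

T_out = -5.83 °C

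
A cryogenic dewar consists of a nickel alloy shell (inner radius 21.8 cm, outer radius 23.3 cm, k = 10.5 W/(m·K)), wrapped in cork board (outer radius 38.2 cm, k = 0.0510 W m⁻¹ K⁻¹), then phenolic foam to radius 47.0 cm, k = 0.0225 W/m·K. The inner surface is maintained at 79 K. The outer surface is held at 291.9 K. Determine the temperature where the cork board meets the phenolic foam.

T = 207.0 K

Treat each layer as a resistance in series:
  R_nickel alloy = (1/0.218 − 1/0.233)/(4πk) = 0.2953/(4π·10.5) = 0.002238 K/W
  R_cork board = (1/0.233 − 1/0.382)/(4πk) = 1.674/(4π·0.0510) = 2.612 K/W
  R_phenolic foam = (1/0.382 − 1/0.470)/(4πk) = 0.4901/(4π·0.0225) = 1.734 K/W
ΣR = 0.002238 + 2.612 + 1.734 = 4.348 K/W
Q = ΔT/ΣR = (79 K − 291.9 K)/4.348 = -48.97 W
From the inner boundary to the cork board/phenolic foam interface, ΣR_partial = 2.614 K/W.
T_interface = T_in − Q·ΣR_partial = 79 K − (-48.97)(2.614) = 207.0 K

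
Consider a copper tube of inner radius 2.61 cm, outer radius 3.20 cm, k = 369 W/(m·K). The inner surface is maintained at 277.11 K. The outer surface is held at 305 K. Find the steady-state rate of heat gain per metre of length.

Q' = 317 kW/m

Q' = 2πk·ΔT/ln(r₂/r₁) = 2π × 369 × 27.89 / ln(0.0320/0.0261) = 3.17×10^5 W/m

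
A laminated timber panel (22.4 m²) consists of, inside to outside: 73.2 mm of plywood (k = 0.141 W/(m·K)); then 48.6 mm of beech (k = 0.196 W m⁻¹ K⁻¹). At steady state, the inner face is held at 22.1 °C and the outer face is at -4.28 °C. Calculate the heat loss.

Q = 770 W

Resistance network (inner→outer):
  R_plywood = L/(kA) = 0.0732/(0.141·22.4) = 0.02318 K/W
  R_beech = L/(kA) = 0.0486/(0.196·22.4) = 0.01107 K/W
ΣR = 0.02318 + 0.01107 = 0.03425 K/W
Q = ΔT/ΣR = (22.1 °C − -4.28 °C)/0.03425 = 770 W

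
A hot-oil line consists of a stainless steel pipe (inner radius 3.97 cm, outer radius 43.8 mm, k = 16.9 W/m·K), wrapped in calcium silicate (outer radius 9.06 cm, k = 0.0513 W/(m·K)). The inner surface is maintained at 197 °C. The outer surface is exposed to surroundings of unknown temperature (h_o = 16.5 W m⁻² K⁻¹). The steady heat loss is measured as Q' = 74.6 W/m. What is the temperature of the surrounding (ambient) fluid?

Series resistances:
  R'_stainless steel = ln(0.0438/0.0397)/(2πk) = 0.09828/(2π·16.9) = 9.256×10^-4 m·K/W
  R'_calcium silicate = ln(0.0906/0.0438)/(2πk) = 0.7268/(2π·0.0513) = 2.255 m·K/W
  R'_conv,out = 1/(2πr h) = 1/(2π·0.0906·16.5) = 0.1065 m·K/W
ΣR = 2.362 m·K/W
ΔT = Q'·ΣR = 74.6 × 2.362 = 176.2 K
Heat flows outward, so T_out = T_in − ΔT = 197 − 176.2 = 20.8 °C

T_out = 20.8 °C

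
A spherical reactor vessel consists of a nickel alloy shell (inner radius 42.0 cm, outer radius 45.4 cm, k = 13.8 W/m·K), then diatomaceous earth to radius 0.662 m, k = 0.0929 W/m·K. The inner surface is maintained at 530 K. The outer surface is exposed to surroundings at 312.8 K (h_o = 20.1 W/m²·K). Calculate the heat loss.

Treat each layer as a resistance in series:
  R_nickel alloy = (1/0.420 − 1/0.454)/(4πk) = 0.1783/(4π·13.8) = 0.001028 K/W
  R_diatomaceous earth = (1/0.454 − 1/0.662)/(4πk) = 0.6921/(4π·0.0929) = 0.5928 K/W
  R_conv,out = 1/(4πr²h) = 1/(4π·0.662²·20.1) = 0.009034 K/W
ΣR = 0.001028 + 0.5928 + 0.009034 = 0.6029 K/W
Q = ΔT/ΣR = (530 K − 312.8 K)/0.6029 = 360 W

Q = 360 W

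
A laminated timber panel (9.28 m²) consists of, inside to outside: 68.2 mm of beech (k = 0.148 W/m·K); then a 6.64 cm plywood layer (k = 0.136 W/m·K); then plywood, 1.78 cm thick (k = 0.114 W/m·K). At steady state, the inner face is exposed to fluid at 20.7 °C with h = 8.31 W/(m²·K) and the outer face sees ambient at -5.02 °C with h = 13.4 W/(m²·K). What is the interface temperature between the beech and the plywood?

Resistance network (inner→outer):
  R_conv,in = 1/(hA) = 1/(8.31·9.28) = 0.01297 K/W
  R_beech = L/(kA) = 0.0682/(0.148·9.28) = 0.04966 K/W
  R_plywood = L/(kA) = 0.0664/(0.136·9.28) = 0.05261 K/W
  R_plywood = L/(kA) = 0.0178/(0.114·9.28) = 0.01683 K/W
  R_conv,out = 1/(hA) = 1/(13.4·9.28) = 0.008042 K/W
ΣR = 0.01297 + 0.04966 + 0.05261 + 0.01683 + 0.008042 = 0.1401 K/W
Q = ΔT/ΣR = (20.7 °C − -5.02 °C)/0.1401 = 183.6 W
From the inner boundary to the beech/plywood interface, ΣR_partial = 0.06263 K/W.
T_interface = T_in − Q·ΣR_partial = 20.7 °C − (183.6)(0.06263) = 9.20 °C

T = 9.20 °C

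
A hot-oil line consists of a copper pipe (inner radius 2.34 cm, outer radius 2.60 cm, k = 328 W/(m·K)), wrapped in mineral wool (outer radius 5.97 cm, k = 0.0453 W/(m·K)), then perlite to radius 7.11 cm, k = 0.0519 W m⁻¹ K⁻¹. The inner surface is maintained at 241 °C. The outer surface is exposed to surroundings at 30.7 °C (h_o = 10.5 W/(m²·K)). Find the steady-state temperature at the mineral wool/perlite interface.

T = 73.6 °C

Resistance network (inner→outer):
  R'_copper = ln(0.0260/0.0234)/(2πk) = 0.1054/(2π·328) = 5.112×10^-5 m·K/W
  R'_mineral wool = ln(0.0597/0.0260)/(2πk) = 0.8312/(2π·0.0453) = 2.920 m·K/W
  R'_perlite = ln(0.0711/0.0597)/(2πk) = 0.1748/(2π·0.0519) = 0.5359 m·K/W
  R'_conv,out = 1/(2πr h) = 1/(2π·0.0711·10.5) = 0.2132 m·K/W
ΣR = 5.112×10^-5 + 2.920 + 0.5359 + 0.2132 = 3.669 m·K/W
Q' = ΔT/ΣR = (241 °C − 30.7 °C)/3.669 = 57.32 W/m
From the inner boundary to the mineral wool/perlite interface, ΣR_partial = 2.920 m·K/W.
T_interface = T_in − Q'·ΣR_partial = 241 °C − (57.32)(2.920) = 73.6 °C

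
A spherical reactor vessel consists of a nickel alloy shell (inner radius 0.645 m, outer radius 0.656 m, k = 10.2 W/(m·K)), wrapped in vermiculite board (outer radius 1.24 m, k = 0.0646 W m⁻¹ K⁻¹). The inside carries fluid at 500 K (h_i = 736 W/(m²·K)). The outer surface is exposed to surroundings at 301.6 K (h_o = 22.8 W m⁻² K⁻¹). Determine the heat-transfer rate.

Q = 224 W

Treat each layer as a resistance in series:
  R_conv,in = 1/(4πr²h) = 1/(4π·0.645²·736) = 2.599×10^-4 K/W
  R_nickel alloy = (1/0.645 − 1/0.656)/(4πk) = 0.02600/(4π·10.2) = 2.028×10^-4 K/W
  R_vermiculite board = (1/0.656 − 1/1.24)/(4πk) = 0.7179/(4π·0.0646) = 0.8844 K/W
  R_conv,out = 1/(4πr²h) = 1/(4π·1.24²·22.8) = 0.002270 K/W
ΣR = 2.599×10^-4 + 2.028×10^-4 + 0.8844 + 0.002270 = 0.8871 K/W
Q = ΔT/ΣR = (500 K − 301.6 K)/0.8871 = 224 W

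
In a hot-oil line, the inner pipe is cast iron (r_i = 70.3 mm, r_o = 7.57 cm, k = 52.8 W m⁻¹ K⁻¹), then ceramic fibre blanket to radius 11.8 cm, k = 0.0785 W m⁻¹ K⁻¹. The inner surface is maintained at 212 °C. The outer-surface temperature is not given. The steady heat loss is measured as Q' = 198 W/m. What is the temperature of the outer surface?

Sum the resistances:
  R'_cast iron = ln(0.0757/0.0703)/(2πk) = 0.07401/(2π·52.8) = 2.231×10^-4 m·K/W
  R'_ceramic fibre blanket = ln(0.118/0.0757)/(2πk) = 0.4439/(2π·0.0785) = 0.9000 m·K/W
ΣR = 0.9002 m·K/W
ΔT = Q'·ΣR = 198 × 0.9002 = 178.2 K
Heat flows outward, so T_out = T_in − ΔT = 212 − 178.2 = 33.8 °C

T_out = 33.8 °C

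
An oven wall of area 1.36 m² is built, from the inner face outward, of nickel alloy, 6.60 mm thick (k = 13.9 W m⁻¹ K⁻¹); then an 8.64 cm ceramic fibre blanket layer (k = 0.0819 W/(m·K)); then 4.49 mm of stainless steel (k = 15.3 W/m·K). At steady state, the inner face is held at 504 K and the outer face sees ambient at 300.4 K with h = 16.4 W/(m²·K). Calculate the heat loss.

Resistance network (inner→outer):
  R_nickel alloy = L/(kA) = 0.00660/(13.9·1.36) = 3.491×10^-4 K/W
  R_ceramic fibre blanket = L/(kA) = 0.0864/(0.0819·1.36) = 0.7757 K/W
  R_stainless steel = L/(kA) = 0.00449/(15.3·1.36) = 2.158×10^-4 K/W
  R_conv,out = 1/(hA) = 1/(16.4·1.36) = 0.04484 K/W
ΣR = 3.491×10^-4 + 0.7757 + 2.158×10^-4 + 0.04484 = 0.8211 K/W
Q = ΔT/ΣR = (504 K − 300.4 K)/0.8211 = 248 W

Q = 248 W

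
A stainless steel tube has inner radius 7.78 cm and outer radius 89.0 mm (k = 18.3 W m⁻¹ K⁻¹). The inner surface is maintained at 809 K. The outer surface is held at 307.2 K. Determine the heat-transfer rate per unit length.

Q' = 429 kW/m

Q' = 2πk·ΔT/ln(r₂/r₁) = 2π × 18.3 × 501.8 / ln(0.0890/0.0778) = 4.29×10^5 W/m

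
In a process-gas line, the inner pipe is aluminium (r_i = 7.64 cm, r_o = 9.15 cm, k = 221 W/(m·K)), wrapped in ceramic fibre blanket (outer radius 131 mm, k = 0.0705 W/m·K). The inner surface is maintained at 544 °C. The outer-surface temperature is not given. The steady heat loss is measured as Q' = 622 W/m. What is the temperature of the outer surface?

T_out = 40.0 °C

Sum the resistances:
  R'_aluminium = ln(0.0915/0.0764)/(2πk) = 0.1804/(2π·221) = 1.299×10^-4 m·K/W
  R'_ceramic fibre blanket = ln(0.131/0.0915)/(2πk) = 0.3589/(2π·0.0705) = 0.8101 m·K/W
ΣR = 0.8103 m·K/W
ΔT = Q'·ΣR = 622 × 0.8103 = 504.0 K
Heat flows outward, so T_out = T_in − ΔT = 544 − 504.0 = 40.0 °C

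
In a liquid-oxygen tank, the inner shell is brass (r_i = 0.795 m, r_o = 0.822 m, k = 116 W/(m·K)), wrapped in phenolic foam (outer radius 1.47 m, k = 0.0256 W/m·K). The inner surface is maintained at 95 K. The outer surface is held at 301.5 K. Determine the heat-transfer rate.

Series thermal resistances, inner to outer:
  R_brass = (1/0.795 − 1/0.822)/(4πk) = 0.04132/(4π·116) = 2.834×10^-5 K/W
  R_phenolic foam = (1/0.822 − 1/1.47)/(4πk) = 0.5363/(4π·0.0256) = 1.667 K/W
ΣR = 2.834×10^-5 + 1.667 = 1.667 K/W
Q = ΔT/ΣR = (95 K − 301.5 K)/1.667 = -124 W
(Negative Q ⇒ heat flows inward; heat gain = 124 W.)

Q = 124 W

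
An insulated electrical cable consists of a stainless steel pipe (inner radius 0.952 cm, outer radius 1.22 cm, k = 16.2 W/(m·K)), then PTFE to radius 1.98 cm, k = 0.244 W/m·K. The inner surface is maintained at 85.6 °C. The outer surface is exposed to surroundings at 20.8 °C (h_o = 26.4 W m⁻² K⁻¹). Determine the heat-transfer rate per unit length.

Treat each layer as a resistance in series:
  R'_stainless steel = ln(0.0122/0.00952)/(2πk) = 0.2480/(2π·16.2) = 0.002437 m·K/W
  R'_PTFE = ln(0.0198/0.0122)/(2πk) = 0.4842/(2π·0.244) = 0.3159 m·K/W
  R'_conv,out = 1/(2πr h) = 1/(2π·0.0198·26.4) = 0.3045 m·K/W
ΣR = 0.002437 + 0.3159 + 0.3045 = 0.6228 m·K/W
Q' = ΔT/ΣR = (85.6 °C − 20.8 °C)/0.6228 = 104 W/m

Q' = 104 W/m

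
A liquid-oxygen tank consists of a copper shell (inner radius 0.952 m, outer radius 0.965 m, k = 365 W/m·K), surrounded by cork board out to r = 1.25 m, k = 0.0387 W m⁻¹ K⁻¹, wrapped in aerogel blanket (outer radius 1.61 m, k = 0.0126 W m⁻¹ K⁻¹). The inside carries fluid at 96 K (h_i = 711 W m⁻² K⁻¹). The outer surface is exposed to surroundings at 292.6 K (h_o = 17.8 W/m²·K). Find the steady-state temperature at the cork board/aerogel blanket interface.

T = 155 K

Series thermal resistances, inner to outer:
  R_conv,in = 1/(4πr²h) = 1/(4π·0.952²·711) = 1.235×10^-4 K/W
  R_copper = (1/0.952 − 1/0.965)/(4πk) = 0.01415/(4π·365) = 3.085×10^-6 K/W
  R_cork board = (1/0.965 − 1/1.25)/(4πk) = 0.2363/(4π·0.0387) = 0.4858 K/W
  R_aerogel blanket = (1/1.25 − 1/1.61)/(4πk) = 0.1789/(4π·0.0126) = 1.130 K/W
  R_conv,out = 1/(4πr²h) = 1/(4π·1.61²·17.8) = 0.001725 K/W
ΣR = 1.235×10^-4 + 3.085×10^-6 + 0.4858 + 1.130 + 0.001725 = 1.618 K/W
Q = ΔT/ΣR = (96 K − 292.6 K)/1.618 = -121.5 W
From the inner boundary to the cork board/aerogel blanket interface, ΣR_partial = 0.4859 K/W.
T_interface = T_in − Q·ΣR_partial = 96 K − (-121.5)(0.4859) = 155 K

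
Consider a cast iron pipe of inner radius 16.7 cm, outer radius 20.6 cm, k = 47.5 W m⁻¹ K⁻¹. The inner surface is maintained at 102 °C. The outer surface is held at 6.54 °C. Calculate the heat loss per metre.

Q' = 2πk·ΔT/ln(r₂/r₁) = 2π × 47.5 × 95.46 / ln(0.206/0.167) = 1.36×10^5 W/m

Q' = 1.36×10^5 W/m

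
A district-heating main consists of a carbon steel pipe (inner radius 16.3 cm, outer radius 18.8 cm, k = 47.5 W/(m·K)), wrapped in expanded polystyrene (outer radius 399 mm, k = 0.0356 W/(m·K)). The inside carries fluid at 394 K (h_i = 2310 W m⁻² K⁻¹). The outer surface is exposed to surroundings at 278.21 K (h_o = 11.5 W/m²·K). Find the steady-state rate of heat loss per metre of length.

Q' = 34.1 W/m

Resistance network (inner→outer):
  R'_conv,in = 1/(2πr h) = 1/(2π·0.163·2310) = 4.227×10^-4 m·K/W
  R'_carbon steel = ln(0.188/0.163)/(2πk) = 0.1427/(2π·47.5) = 4.781×10^-4 m·K/W
  R'_expanded polystyrene = ln(0.399/0.188)/(2πk) = 0.7525/(2π·0.0356) = 3.364 m·K/W
  R'_conv,out = 1/(2πr h) = 1/(2π·0.399·11.5) = 0.03469 m·K/W
ΣR = 4.227×10^-4 + 4.781×10^-4 + 3.364 + 0.03469 = 3.400 m·K/W
Q' = ΔT/ΣR = (394 K − 278.21 K)/3.400 = 34.1 W/m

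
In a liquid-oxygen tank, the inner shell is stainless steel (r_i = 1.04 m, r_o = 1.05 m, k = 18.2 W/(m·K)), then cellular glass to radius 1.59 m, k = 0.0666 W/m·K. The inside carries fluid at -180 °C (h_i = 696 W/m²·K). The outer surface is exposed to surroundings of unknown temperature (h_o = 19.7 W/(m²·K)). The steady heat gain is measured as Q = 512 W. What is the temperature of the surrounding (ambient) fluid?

Sum the resistances:
  R_conv,in = 1/(4πr²h) = 1/(4π·1.04²·696) = 1.057×10^-4 K/W
  R_stainless steel = (1/1.04 − 1/1.05)/(4πk) = 0.009158/(4π·18.2) = 4.004×10^-5 K/W
  R_cellular glass = (1/1.05 − 1/1.59)/(4πk) = 0.3235/(4π·0.0666) = 0.3865 K/W
  R_conv,out = 1/(4πr²h) = 1/(4π·1.59²·19.7) = 0.001598 K/W
ΣR = 0.3882 K/W
ΔT = Q·ΣR = 512 × 0.3882 = 198.8 K
Heat flows inward, so T_out = T_in + ΔT = -180 + 198.8 = 18.8 °C

T_out = 18.8 °C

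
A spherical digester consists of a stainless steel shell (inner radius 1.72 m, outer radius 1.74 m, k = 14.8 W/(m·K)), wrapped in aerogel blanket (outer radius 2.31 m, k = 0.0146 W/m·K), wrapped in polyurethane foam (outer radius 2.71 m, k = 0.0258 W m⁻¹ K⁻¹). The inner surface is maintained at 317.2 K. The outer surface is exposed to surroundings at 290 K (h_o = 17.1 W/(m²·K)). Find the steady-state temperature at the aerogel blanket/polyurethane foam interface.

Resistance network (inner→outer):
  R_stainless steel = (1/1.72 − 1/1.74)/(4πk) = 0.006683/(4π·14.8) = 3.593×10^-5 K/W
  R_aerogel blanket = (1/1.74 − 1/2.31)/(4πk) = 0.1418/(4π·0.0146) = 0.7729 K/W
  R_polyurethane foam = (1/2.31 − 1/2.71)/(4πk) = 0.06390/(4π·0.0258) = 0.1971 K/W
  R_conv,out = 1/(4πr²h) = 1/(4π·2.71²·17.1) = 6.337×10^-4 K/W
ΣR = 3.593×10^-5 + 0.7729 + 0.1971 + 6.337×10^-4 = 0.9707 K/W
Q = ΔT/ΣR = (317.2 K − 290 K)/0.9707 = 28.02 W
From the inner boundary to the aerogel blanket/polyurethane foam interface, ΣR_partial = 0.7729 K/W.
T_interface = T_in − Q·ΣR_partial = 317.2 K − (28.02)(0.7729) = 295.5 K

T = 295.5 K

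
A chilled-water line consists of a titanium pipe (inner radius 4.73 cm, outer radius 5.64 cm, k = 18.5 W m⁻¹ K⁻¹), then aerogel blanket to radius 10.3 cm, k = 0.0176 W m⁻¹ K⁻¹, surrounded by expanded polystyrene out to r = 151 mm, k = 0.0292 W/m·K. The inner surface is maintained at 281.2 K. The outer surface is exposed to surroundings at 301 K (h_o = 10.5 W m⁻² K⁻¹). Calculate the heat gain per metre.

Q' = 2.59 W/m

Treat each layer as a resistance in series:
  R'_titanium = ln(0.0564/0.0473)/(2πk) = 0.1760/(2π·18.5) = 0.001514 m·K/W
  R'_aerogel blanket = ln(0.103/0.0564)/(2πk) = 0.6023/(2π·0.0176) = 5.446 m·K/W
  R'_expanded polystyrene = ln(0.151/0.103)/(2πk) = 0.3826/(2π·0.0292) = 2.085 m·K/W
  R'_conv,out = 1/(2πr h) = 1/(2π·0.151·10.5) = 0.1004 m·K/W
ΣR = 0.001514 + 5.446 + 2.085 + 0.1004 = 7.633 m·K/W
Q' = ΔT/ΣR = (281.2 K − 301 K)/7.633 = -2.59 W/m
(Negative Q' ⇒ heat flows inward; heat gain = 2.59 W/m.)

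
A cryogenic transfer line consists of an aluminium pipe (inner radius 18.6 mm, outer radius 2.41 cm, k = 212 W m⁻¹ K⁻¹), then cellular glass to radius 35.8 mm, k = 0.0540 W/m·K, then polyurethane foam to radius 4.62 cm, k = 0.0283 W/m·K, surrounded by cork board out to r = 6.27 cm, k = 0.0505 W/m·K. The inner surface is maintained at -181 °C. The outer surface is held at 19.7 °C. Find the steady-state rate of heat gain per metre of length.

Q' = 56.3 W/m

Resistance network (inner→outer):
  R'_aluminium = ln(0.0241/0.0186)/(2πk) = 0.2591/(2π·212) = 1.945×10^-4 m·K/W
  R'_cellular glass = ln(0.0358/0.0241)/(2πk) = 0.3957/(2π·0.0540) = 1.166 m·K/W
  R'_polyurethane foam = ln(0.0462/0.0358)/(2πk) = 0.2550/(2π·0.0283) = 1.434 m·K/W
  R'_cork board = ln(0.0627/0.0462)/(2πk) = 0.3054/(2π·0.0505) = 0.9624 m·K/W
ΣR = 1.945×10^-4 + 1.166 + 1.434 + 0.9624 = 3.563 m·K/W
Q' = ΔT/ΣR = (-181 °C − 19.7 °C)/3.563 = -56.3 W/m
(Negative Q' ⇒ heat flows inward; heat gain = 56.3 W/m.)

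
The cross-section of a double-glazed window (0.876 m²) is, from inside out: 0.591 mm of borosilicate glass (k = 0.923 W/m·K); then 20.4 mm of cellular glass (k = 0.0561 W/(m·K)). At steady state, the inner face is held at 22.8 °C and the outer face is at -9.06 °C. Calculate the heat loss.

Resistance network (inner→outer):
  R_borosilicate glass = L/(kA) = 5.91×10^-4/(0.923·0.876) = 7.309×10^-4 K/W
  R_cellular glass = L/(kA) = 0.0204/(0.0561·0.876) = 0.4151 K/W
ΣR = 7.309×10^-4 + 0.4151 = 0.4158 K/W
Q = ΔT/ΣR = (22.8 °C − -9.06 °C)/0.4158 = 76.6 W

Q = 76.6 W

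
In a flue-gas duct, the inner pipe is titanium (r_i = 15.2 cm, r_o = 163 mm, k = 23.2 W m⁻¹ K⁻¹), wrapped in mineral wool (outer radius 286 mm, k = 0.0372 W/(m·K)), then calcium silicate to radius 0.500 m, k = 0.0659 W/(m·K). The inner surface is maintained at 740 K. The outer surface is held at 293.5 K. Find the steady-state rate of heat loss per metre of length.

Resistance network (inner→outer):
  R'_titanium = ln(0.163/0.152)/(2πk) = 0.06987/(2π·23.2) = 4.793×10^-4 m·K/W
  R'_mineral wool = ln(0.286/0.163)/(2πk) = 0.5622/(2π·0.0372) = 2.405 m·K/W
  R'_calcium silicate = ln(0.500/0.286)/(2πk) = 0.5586/(2π·0.0659) = 1.349 m·K/W
ΣR = 4.793×10^-4 + 2.405 + 1.349 = 3.754 m·K/W
Q' = ΔT/ΣR = (740 K − 293.5 K)/3.754 = 119 W/m

Q' = 119 W/m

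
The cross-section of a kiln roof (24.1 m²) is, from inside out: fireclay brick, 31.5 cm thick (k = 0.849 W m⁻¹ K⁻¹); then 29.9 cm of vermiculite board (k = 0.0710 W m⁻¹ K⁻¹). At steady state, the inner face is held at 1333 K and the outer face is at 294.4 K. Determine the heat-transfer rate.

Resistance network (inner→outer):
  R_fireclay brick = L/(kA) = 0.315/(0.849·24.1) = 0.01540 K/W
  R_vermiculite board = L/(kA) = 0.299/(0.0710·24.1) = 0.1747 K/W
ΣR = 0.01540 + 0.1747 = 0.1901 K/W
Q = ΔT/ΣR = (1333 K − 294.4 K)/0.1901 = 5460 W

Q = 5460 W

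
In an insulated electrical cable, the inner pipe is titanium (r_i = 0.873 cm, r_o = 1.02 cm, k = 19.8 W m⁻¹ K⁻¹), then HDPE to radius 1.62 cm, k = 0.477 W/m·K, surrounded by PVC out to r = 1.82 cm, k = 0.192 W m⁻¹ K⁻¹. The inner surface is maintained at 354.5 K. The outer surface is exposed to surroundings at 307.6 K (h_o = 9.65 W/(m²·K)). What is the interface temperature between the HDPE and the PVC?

T = 348.2 K

Treat each layer as a resistance in series:
  R'_titanium = ln(0.0102/0.00873)/(2πk) = 0.1556/(2π·19.8) = 0.001251 m·K/W
  R'_HDPE = ln(0.0162/0.0102)/(2πk) = 0.4626/(2π·0.477) = 0.1544 m·K/W
  R'_PVC = ln(0.0182/0.0162)/(2πk) = 0.1164/(2π·0.192) = 0.09650 m·K/W
  R'_conv,out = 1/(2πr h) = 1/(2π·0.0182·9.65) = 0.9062 m·K/W
ΣR = 0.001251 + 0.1544 + 0.09650 + 0.9062 = 1.158 m·K/W
Q' = ΔT/ΣR = (354.5 K − 307.6 K)/1.158 = 40.50 W/m
From the inner boundary to the HDPE/PVC interface, ΣR_partial = 0.1557 m·K/W.
T_interface = T_in − Q'·ΣR_partial = 354.5 K − (40.50)(0.1557) = 348.2 K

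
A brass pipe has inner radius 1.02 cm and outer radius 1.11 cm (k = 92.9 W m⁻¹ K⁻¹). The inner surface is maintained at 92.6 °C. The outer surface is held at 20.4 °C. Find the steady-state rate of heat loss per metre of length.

Q' = 2πk·ΔT/ln(r₂/r₁) = 2π × 92.9 × 72.2 / ln(0.0111/0.0102) = 4.98×10^5 W/m

Q' = 498 kW/m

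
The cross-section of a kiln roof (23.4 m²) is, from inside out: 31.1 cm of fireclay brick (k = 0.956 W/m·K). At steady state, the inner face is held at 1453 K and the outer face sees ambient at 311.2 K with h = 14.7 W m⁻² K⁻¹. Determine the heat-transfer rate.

Series thermal resistances, inner to outer:
  R_fireclay brick = L/(kA) = 0.311/(0.956·23.4) = 0.01390 K/W
  R_conv,out = 1/(hA) = 1/(14.7·23.4) = 0.002907 K/W
ΣR = 0.01390 + 0.002907 = 0.01681 K/W
Q = ΔT/ΣR = (1453 K − 311.2 K)/0.01681 = 67900 W

Q = 67900 W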